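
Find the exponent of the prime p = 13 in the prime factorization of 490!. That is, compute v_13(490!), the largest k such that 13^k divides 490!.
v_13(490!) = 39

Legendre's formula: v_p(n!) = Σ_{k ≥ 1} ⌊n / p^k⌋. For p = 13, n = 490, the terms are:
  ⌊490/13^1⌋ = ⌊490/13⌋ = 37
  ⌊490/13^2⌋ = ⌊490/169⌋ = 2
(the next term ⌊490/13^3⌋ = 0, terminating the sum). Summing: v_13(490!) = 37 + 2 = 39.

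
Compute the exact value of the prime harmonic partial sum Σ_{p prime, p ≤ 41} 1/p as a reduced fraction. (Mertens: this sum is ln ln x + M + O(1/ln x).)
Σ 1/p = 492007393304957/304250263527210

π(41) = 13, so the primes ≤ 41 are [2, 3, 5, 7, 11, 13, 17, 19, 23, 29, 31, 37, 41]. Summing 1/p over these primes: 492007393304957/304250263527210 ≈ 1.6171. Mertens estimate ln ln(41) + 0.2615 ≈ 1.5735.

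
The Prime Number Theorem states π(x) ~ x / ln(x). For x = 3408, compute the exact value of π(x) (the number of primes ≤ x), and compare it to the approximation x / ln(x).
π(3408) = 479;  x/ln(x) ≈ 418.99;  relative error ≈ 12.53%.

Directly count primes up to 3408: π(3408) = 479. The PNT approximation gives 3408/ln(3408) ≈ 3408/8.13388 ≈ 418.99. Relative error (π(x) − x/ln(x)) / π(x) ≈ 12.53%; the approximation is known to undercount slightly (Li(x) is a better estimate).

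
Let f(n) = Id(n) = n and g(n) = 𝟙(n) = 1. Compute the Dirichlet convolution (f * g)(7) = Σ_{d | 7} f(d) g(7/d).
(Id * 𝟙)(7) = 8

Divisors of 7: [1, 7]. For each d | 7:
  d = 1: Id(1) · 𝟙(7/1) = 1 · 1 = 1
  d = 7: Id(7) · 𝟙(7/7) = 7 · 1 = 7
Summing: (Id * 𝟙)(7) = 1 + 7 = 8.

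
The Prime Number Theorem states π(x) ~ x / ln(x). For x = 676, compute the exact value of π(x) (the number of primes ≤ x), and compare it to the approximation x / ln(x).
π(676) = 122;  x/ln(x) ≈ 103.74;  relative error ≈ 14.97%.

Directly count primes up to 676: π(676) = 122. The PNT approximation gives 676/ln(676) ≈ 676/6.51619 ≈ 103.74. Relative error (π(x) − x/ln(x)) / π(x) ≈ 14.97%; the approximation is known to undercount slightly (Li(x) is a better estimate).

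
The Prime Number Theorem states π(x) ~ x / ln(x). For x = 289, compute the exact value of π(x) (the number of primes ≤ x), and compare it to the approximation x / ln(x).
π(289) = 61;  x/ln(x) ≈ 51.00;  relative error ≈ 16.39%.

Directly count primes up to 289: π(289) = 61. The PNT approximation gives 289/ln(289) ≈ 289/5.66643 ≈ 51.00. Relative error (π(x) − x/ln(x)) / π(x) ≈ 16.39%; the approximation is known to undercount slightly (Li(x) is a better estimate).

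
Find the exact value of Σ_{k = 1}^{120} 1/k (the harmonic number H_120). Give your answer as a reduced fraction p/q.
H_120 = 18661952910524692834612799443020757786224277983797/3475956553913558034594585593659201286533187398464

Direct summation: H_120 = 1 + 1/2 + ... + 1/120. The least common denominator is lcm(1, ..., 120) = 955888052326228459513511038256280353796626534577600; over this denominator the numerator is 955888052326228459513511038256280353796626534577600 + 477944026163114229756755519128140176898313267288800 + 318629350775409486504503679418760117932208844859200 + 238972013081557114878377759564070088449156633644400 + 191177610465245691902702207651256070759325306915520 + 159314675387704743252251839709380058966104422429600 + 136555436046604065644787291179468621970946647796800 + 119486006540778557439188879782035044224578316822200 + 106209783591803162168167893139586705977402948286400 + 95588805232622845951351103825628035379662653457760 + 86898913847838950864864639841480032163329684961600 + 79657337693852371626125919854690029483052211214800 + 73529850178940650731808541404329257984355887275200 + 68277718023302032822393645589734310985473323898400 + 63725870155081897300900735883752023586441768971840 + 59743003270389278719594439891017522112289158411100 + 56228708960366379971383002250369432576272149092800 + 53104891795901581084083946569793352988701474143200 + 50309897490854129448079528329277913357717186030400 + 47794402616311422975675551912814017689831326728880 + 45518478682201355214929097059822873990315549265600 + 43449456923919475432432319920740016081664842480800 + 41560350101140367804935262532881754512896805851200 + 39828668846926185813062959927345014741526105607400 + 38235522093049138380540441530251214151865061383104 + 36764925089470325365904270702164628992177943637600 + 35403261197267720722722631046528901992467649428800 + 34138859011651016411196822794867155492736661949200 + 32961656976766498603914173732975184613676777054400 + 31862935077540948650450367941876011793220884485920 + 30835098462136401919790678653428398509568597889600 + 29871501635194639359797219945508761056144579205550 + 28966304615946316954954879947160010721109894987200 + 28114354480183189985691501125184716288136074546400 + 27311087209320813128957458235893724394189329559360 + 26552445897950790542041973284896676494350737071600 + 25834812225033201608473271304223793345854771204800 + 25154948745427064724039764164638956678858593015200 + 24509950059646883577269513801443085994785295758400 + 23897201308155711487837775956407008844915663364440 + 23314342739664108768622220445275130580405525233600 + 22759239341100677607464548529911436995157774632800 + 22229954705261126965430489261773961716200617083200 + 21724728461959737716216159960370008040832421240400 + 21241956718360632433633578627917341195480589657280 + 20780175050570183902467631266440877256448402925600 + 20338043666515499138585341239495326676523968820800 + 19914334423463092906531479963672507370763052803700 + 19507919435229152234969613025638374567278092542400 + 19117761046524569190270220765125607075932530691552 + 18742902986788793323794334083456477525424049697600 + 18382462544735162682952135351082314496088971818800 + 18035623628796763387047378080307176486728802539200 + 17701630598633860361361315523264450996233824714400 + 17379782769567790172972927968296006432665936992320 + 17069429505825508205598411397433577746368330974600 + 16769965830284709816026509443092637785905728676800 + 16480828488383249301957086866487592306838388527200 + 16201492412308956940906966750106446674519093806400 + 15931467538770474325225183970938005896610442242960 + 15670295939774237041205098987807874652403713681600 + 15417549231068200959895339326714199254784298944800 + 15172826227400451738309699019940957996771849755200 + 14935750817597319679898609972754380528072289602775 + 14705970035788130146361708280865851596871177455040 + 14483152307973158477477439973580005360554947493600 + 14266985855615350141992702063526572444725769172800 + 14057177240091594992845750562592358144068037273200 + 13853450033713455934978420844293918170965601950400 + 13655543604660406564478729117946862197094664779680 + 13463212004594767035401563919102540194318683585600 + 13276222948975395271020986642448338247175368535800 + 13094356881181211774157685455565484298583925131200 + 12917406112516600804236635652111896672927385602400 + 12745174031016379460180147176750404717288353794368 + 12577474372713532362019882082319478339429296507600 + 12414130549691278694980662834497147451904240708800 + 12254975029823441788634756900721542997392647879200 + 12099848763623145057133051117168105744261095374400 + 11948600654077855743918887978203504422457831682220 + 11801087065755906907574210348842967330822549809600 + 11657171369832054384311110222637565290202762616800 + 11516723522002752524259169135617835587911163067200 + 11379619670550338803732274264955718497578887316400 + 11245741792073275994276600450073886515254429818560 + 11114977352630563482715244630886980858100308541600 + 10987218992255499534638057910991728204558925684800 + 10862364230979868858108079980185004020416210620200 + 10740315194676724264196753238834610716816028478400 + 10620978359180316216816789313958670597740294828640 + 10504264311277235818829791629189893997765126753600 + 10390087525285091951233815633220438628224201462800 + 10278366154045467306596892884476132836522865963200 + 10169021833257749569292670619747663338261984410400 + 10061979498170825889615905665855582671543437206080 + 9957167211731546453265739981836253685381526401850 + 9854516003363179994984649878930725296872438500800 + 9753959717614576117484806512819187283639046271200 + 9655434871982105651651626649053336907036631662400 + 9558880523262284595135110382562803537966265345776 + 9464238141843846133797138992636439146501252817600 + 9371451493394396661897167041728238762712024848800 + 9280466527439111257412728526760003434918704219200 + 9191231272367581341476067675541157248044485909400 + 9103695736440271042985819411964574798063109853120 + 9017811814398381693523689040153588243364401269600 + 8933533199310546350593561105198881811183425556800 + 8850815299316930180680657761632225498116912357200 + 8769615158956224399206523286754865631161711326400 + 8689891384783895086486463984148003216332968496160 + 8611604075011067202824423768074597781951590401600 + 8534714752912754102799205698716788873184165487300 + 8459186303771933270031071135011330564571916235200 + 8384982915142354908013254721546318892952864338400 + 8312070020228073560987052506576350902579361170240 + 8240414244191624650978543433243796153419194263600 + 8169983353215627859089837933814361998261765252800 + 8100746206154478470453483375053223337259546903200 + 8032672708623768567340428892909918939467449870400 + 7965733769385237162612591985469002948305221121480 = 5132037050394290529518519846830708391211676445544175, so H_120 = 5132037050394290529518519846830708391211676445544175/955888052326228459513511038256280353796626534577600; reducing by gcd(5132037050394290529518519846830708391211676445544175, 955888052326228459513511038256280353796626534577600) = 275 gives 18661952910524692834612799443020757786224277983797/3475956553913558034594585593659201286533187398464 ≈ 5.36887. (The PNT-adjacent estimate ln(120) + γ ≈ 5.36471 matches within O(1/n).)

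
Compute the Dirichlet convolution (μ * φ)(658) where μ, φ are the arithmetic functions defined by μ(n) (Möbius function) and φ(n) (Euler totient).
(μ * φ)(658) = 0

Divisors of 658: [1, 2, 7, 14, 47, 94, 329, 658]. For each d | 658:
  d = 1: μ(1) · φ(658/1) = 1 · 276 = 276
  d = 2: μ(2) · φ(658/2) = -1 · 276 = -276
  d = 7: μ(7) · φ(658/7) = -1 · 46 = -46
  d = 14: μ(14) · φ(658/14) = 1 · 46 = 46
  d = 47: μ(47) · φ(658/47) = -1 · 6 = -6
  d = 94: μ(94) · φ(658/94) = 1 · 6 = 6
  d = 329: μ(329) · φ(658/329) = 1 · 1 = 1
  d = 658: μ(658) · φ(658/658) = -1 · 1 = -1
Summing: (μ * φ)(658) = 276 + -276 + -46 + 46 + -6 + 6 + 1 + -1 = 0.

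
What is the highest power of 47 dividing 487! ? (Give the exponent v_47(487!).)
v_47(487!) = 10

Legendre's formula: v_p(n!) = Σ_{k ≥ 1} ⌊n / p^k⌋. For p = 47, n = 487, the terms are:
  ⌊487/47^1⌋ = ⌊487/47⌋ = 10
(the next term ⌊487/47^2⌋ = 0, terminating the sum). Summing: v_47(487!) = 10 = 10.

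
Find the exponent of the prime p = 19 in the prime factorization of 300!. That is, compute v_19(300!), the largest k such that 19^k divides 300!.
v_19(300!) = 15

Legendre's formula: v_p(n!) = Σ_{k ≥ 1} ⌊n / p^k⌋. For p = 19, n = 300, the terms are:
  ⌊300/19^1⌋ = ⌊300/19⌋ = 15
(the next term ⌊300/19^2⌋ = 0, terminating the sum). Summing: v_19(300!) = 15 = 15.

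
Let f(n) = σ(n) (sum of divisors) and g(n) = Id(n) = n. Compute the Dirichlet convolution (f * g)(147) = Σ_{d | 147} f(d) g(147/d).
(σ * Id)(147) = 1134

Divisors of 147: [1, 3, 7, 21, 49, 147]. For each d | 147:
  d = 1: σ(1) · Id(147/1) = 1 · 147 = 147
  d = 3: σ(3) · Id(147/3) = 4 · 49 = 196
  d = 7: σ(7) · Id(147/7) = 8 · 21 = 168
  d = 21: σ(21) · Id(147/21) = 32 · 7 = 224
  d = 49: σ(49) · Id(147/49) = 57 · 3 = 171
  d = 147: σ(147) · Id(147/147) = 228 · 1 = 228
Summing: (σ * Id)(147) = 147 + 196 + 168 + 224 + 171 + 228 = 1134.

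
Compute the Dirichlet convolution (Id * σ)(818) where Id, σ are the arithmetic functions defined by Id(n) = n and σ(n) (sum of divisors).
(Id * σ)(818) = 4095

Divisors of 818: [1, 2, 409, 818]. For each d | 818:
  d = 1: Id(1) · σ(818/1) = 1 · 1230 = 1230
  d = 2: Id(2) · σ(818/2) = 2 · 410 = 820
  d = 409: Id(409) · σ(818/409) = 409 · 3 = 1227
  d = 818: Id(818) · σ(818/818) = 818 · 1 = 818
Summing: (Id * σ)(818) = 1230 + 820 + 1227 + 818 = 4095.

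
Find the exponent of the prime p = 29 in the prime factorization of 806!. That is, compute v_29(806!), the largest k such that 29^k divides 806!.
v_29(806!) = 27

Legendre's formula: v_p(n!) = Σ_{k ≥ 1} ⌊n / p^k⌋. For p = 29, n = 806, the terms are:
  ⌊806/29^1⌋ = ⌊806/29⌋ = 27
(the next term ⌊806/29^2⌋ = 0, terminating the sum). Summing: v_29(806!) = 27 = 27.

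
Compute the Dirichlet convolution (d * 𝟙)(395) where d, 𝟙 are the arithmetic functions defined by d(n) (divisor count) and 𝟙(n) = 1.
(d * 𝟙)(395) = 9

Divisors of 395: [1, 5, 79, 395]. For each d | 395:
  d = 1: d(1) · 𝟙(395/1) = 1 · 1 = 1
  d = 5: d(5) · 𝟙(395/5) = 2 · 1 = 2
  d = 79: d(79) · 𝟙(395/79) = 2 · 1 = 2
  d = 395: d(395) · 𝟙(395/395) = 4 · 1 = 4
Summing: (d * 𝟙)(395) = 1 + 2 + 2 + 4 = 9.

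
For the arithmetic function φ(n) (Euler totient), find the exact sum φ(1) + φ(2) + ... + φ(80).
Σ_{n ≤ 80} φ(n) = 1966

Compute φ(n) for each 1 ≤ n ≤ 80: φ(1) = 1, φ(2) = 1, φ(3) = 2, φ(4) = 2, φ(5) = 4, φ(6) = 2, φ(7) = 6, φ(8) = 4, φ(9) = 6, φ(10) = 4, φ(11) = 10, φ(12) = 4, φ(13) = 12, φ(14) = 6, φ(15) = 8, φ(16) = 8, φ(17) = 16, φ(18) = 6, φ(19) = 18, φ(20) = 8, φ(21) = 12, φ(22) = 10, φ(23) = 22, φ(24) = 8, φ(25) = 20, φ(26) = 12, φ(27) = 18, φ(28) = 12, φ(29) = 28, φ(30) = 8, φ(31) = 30, φ(32) = 16, φ(33) = 20, φ(34) = 16, φ(35) = 24, φ(36) = 12, φ(37) = 36, φ(38) = 18, φ(39) = 24, φ(40) = 16, φ(41) = 40, φ(42) = 12, φ(43) = 42, φ(44) = 20, φ(45) = 24, φ(46) = 22, φ(47) = 46, φ(48) = 16, φ(49) = 42, φ(50) = 20, φ(51) = 32, φ(52) = 24, φ(53) = 52, φ(54) = 18, φ(55) = 40, φ(56) = 24, φ(57) = 36, φ(58) = 28, φ(59) = 58, φ(60) = 16, φ(61) = 60, φ(62) = 30, φ(63) = 36, φ(64) = 32, φ(65) = 48, φ(66) = 20, φ(67) = 66, φ(68) = 32, φ(69) = 44, φ(70) = 24, φ(71) = 70, φ(72) = 24, φ(73) = 72, φ(74) = 36, φ(75) = 40, φ(76) = 36, φ(77) = 60, φ(78) = 24, φ(79) = 78, φ(80) = 32. Summing all 80 values: 1966. (Average order: Σ_{n ≤ x} φ(n) ~ (3/π²) x². For x = 80, (3/π²)·80² ≈ 1945.37.)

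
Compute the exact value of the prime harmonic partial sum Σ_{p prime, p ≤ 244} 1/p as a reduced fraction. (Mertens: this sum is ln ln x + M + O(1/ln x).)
Σ 1/p = 506873196134241441348690763593294873492730445394823722837469097176314709804649267964680634478659521/256041159035492609053110100510385311995538591998443060216114576417920917800321526504084465112487730

π(244) = 53, so the primes ≤ 244 are [2, 3, 5, 7, 11, 13, 17, 19, 23, 29, 31, 37, 41, 43, 47, 53, 59, 61, 67, 71, 73, 79, 83, 89, 97, 101, 103, 107, 109, 113, 127, 131, 137, 139, 149, 151, 157, 163, 167, 173, 179, 181, 191, 193, 197, 199, 211, 223, 227, 229, 233, 239, 241]. Summing 1/p over these primes: 506873196134241441348690763593294873492730445394823722837469097176314709804649267964680634478659521/256041159035492609053110100510385311995538591998443060216114576417920917800321526504084465112487730 ≈ 1.9797. Mertens estimate ln ln(244) + 0.2615 ≈ 1.9657.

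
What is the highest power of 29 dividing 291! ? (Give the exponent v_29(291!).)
v_29(291!) = 10

Legendre's formula: v_p(n!) = Σ_{k ≥ 1} ⌊n / p^k⌋. For p = 29, n = 291, the terms are:
  ⌊291/29^1⌋ = ⌊291/29⌋ = 10
(the next term ⌊291/29^2⌋ = 0, terminating the sum). Summing: v_29(291!) = 10 = 10.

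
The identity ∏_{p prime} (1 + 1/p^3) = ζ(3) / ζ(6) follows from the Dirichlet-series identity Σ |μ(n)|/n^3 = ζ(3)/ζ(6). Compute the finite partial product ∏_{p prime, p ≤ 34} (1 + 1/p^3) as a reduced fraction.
∏ = 123276368443014873612288/104343309932640260237195

The primes p ≤ 34 are [2, 3, 5, 7, 11, 13, 17, 19, 23, 29, 31]. For each, (1 + 1/p^3) = (p^3 + 1)/p^3. Multiplying these fractions over p ∈ [2, 3, 5, 7, 11, 13, 17, 19, 23, 29, 31] gives 123276368443014873612288/104343309932640260237195. (In the limit P → ∞ this tends to ζ(3)/ζ(6).)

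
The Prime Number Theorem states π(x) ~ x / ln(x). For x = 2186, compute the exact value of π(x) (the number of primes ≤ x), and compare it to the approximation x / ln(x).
π(2186) = 327;  x/ln(x) ≈ 284.27;  relative error ≈ 13.07%.

Directly count primes up to 2186: π(2186) = 327. The PNT approximation gives 2186/ln(2186) ≈ 2186/7.68983 ≈ 284.27. Relative error (π(x) − x/ln(x)) / π(x) ≈ 13.07%; the approximation is known to undercount slightly (Li(x) is a better estimate).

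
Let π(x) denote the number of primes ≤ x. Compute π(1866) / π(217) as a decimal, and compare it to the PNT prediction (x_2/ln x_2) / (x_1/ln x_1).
π(1866)/π(217) = 284/47 ≈ 6.0426;  PNT prediction ≈ 6.1424.

π(217) = 47 and π(1866) = 284, so π(1866)/π(217) ≈ 6.0426. The PNT-predicted ratio is (1866/ln(1866)) / (217/ln(217)) ≈ 6.1424. The two agree to within a few percent, as expected.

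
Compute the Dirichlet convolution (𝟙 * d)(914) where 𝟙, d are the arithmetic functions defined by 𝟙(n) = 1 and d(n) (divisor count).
(𝟙 * d)(914) = 9

Divisors of 914: [1, 2, 457, 914]. For each d | 914:
  d = 1: 𝟙(1) · d(914/1) = 1 · 4 = 4
  d = 2: 𝟙(2) · d(914/2) = 1 · 2 = 2
  d = 457: 𝟙(457) · d(914/457) = 1 · 2 = 2
  d = 914: 𝟙(914) · d(914/914) = 1 · 1 = 1
Summing: (𝟙 * d)(914) = 4 + 2 + 2 + 1 = 9.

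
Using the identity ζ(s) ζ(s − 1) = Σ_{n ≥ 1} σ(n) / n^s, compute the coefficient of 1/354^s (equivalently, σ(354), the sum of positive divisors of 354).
σ(354) = 720

In the product (Σ m^0/m^s)(Σ k / k^s) = Σ (Σ_{d | n} d) / n^s, the coefficient of 1/n^s is σ(n) = Σ_{d | n} d. For n = 354, divisors are [1, 2, 3, 6, 59, 118, 177, 354]; summing: σ(354) = 720.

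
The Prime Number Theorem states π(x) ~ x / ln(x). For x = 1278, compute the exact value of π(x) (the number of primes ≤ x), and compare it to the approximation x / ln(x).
π(1278) = 206;  x/ln(x) ≈ 178.67;  relative error ≈ 13.27%.

Directly count primes up to 1278: π(1278) = 206. The PNT approximation gives 1278/ln(1278) ≈ 1278/7.15305 ≈ 178.67. Relative error (π(x) − x/ln(x)) / π(x) ≈ 13.27%; the approximation is known to undercount slightly (Li(x) is a better estimate).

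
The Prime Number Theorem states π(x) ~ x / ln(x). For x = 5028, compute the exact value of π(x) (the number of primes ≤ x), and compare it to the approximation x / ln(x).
π(5028) = 674;  x/ln(x) ≈ 589.95;  relative error ≈ 12.47%.

Directly count primes up to 5028: π(5028) = 674. The PNT approximation gives 5028/ln(5028) ≈ 5028/8.52278 ≈ 589.95. Relative error (π(x) − x/ln(x)) / π(x) ≈ 12.47%; the approximation is known to undercount slightly (Li(x) is a better estimate).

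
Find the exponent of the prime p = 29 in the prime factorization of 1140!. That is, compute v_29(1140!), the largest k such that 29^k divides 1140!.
v_29(1140!) = 40

Legendre's formula: v_p(n!) = Σ_{k ≥ 1} ⌊n / p^k⌋. For p = 29, n = 1140, the terms are:
  ⌊1140/29^1⌋ = ⌊1140/29⌋ = 39
  ⌊1140/29^2⌋ = ⌊1140/841⌋ = 1
(the next term ⌊1140/29^3⌋ = 0, terminating the sum). Summing: v_29(1140!) = 39 + 1 = 40.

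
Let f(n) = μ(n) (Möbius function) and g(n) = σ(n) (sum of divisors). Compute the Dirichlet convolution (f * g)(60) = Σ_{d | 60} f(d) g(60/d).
(μ * σ)(60) = 60

Divisors of 60: [1, 2, 3, 4, 5, 6, 10, 12, 15, 20, 30, 60]. For each d | 60:
  d = 1: μ(1) · σ(60/1) = 1 · 168 = 168
  d = 2: μ(2) · σ(60/2) = -1 · 72 = -72
  d = 3: μ(3) · σ(60/3) = -1 · 42 = -42
  d = 4: μ(4) · σ(60/4) = 0 · 24 = 0
  d = 5: μ(5) · σ(60/5) = -1 · 28 = -28
  d = 6: μ(6) · σ(60/6) = 1 · 18 = 18
  d = 10: μ(10) · σ(60/10) = 1 · 12 = 12
  d = 12: μ(12) · σ(60/12) = 0 · 6 = 0
  d = 15: μ(15) · σ(60/15) = 1 · 7 = 7
  d = 20: μ(20) · σ(60/20) = 0 · 4 = 0
  d = 30: μ(30) · σ(60/30) = -1 · 3 = -3
  d = 60: μ(60) · σ(60/60) = 0 · 1 = 0
Summing: (μ * σ)(60) = 168 + -72 + -42 + 0 + -28 + 18 + 12 + 0 + 7 + 0 + -3 + 0 = 60.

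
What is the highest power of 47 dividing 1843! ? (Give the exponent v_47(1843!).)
v_47(1843!) = 39

Legendre's formula: v_p(n!) = Σ_{k ≥ 1} ⌊n / p^k⌋. For p = 47, n = 1843, the terms are:
  ⌊1843/47^1⌋ = ⌊1843/47⌋ = 39
(the next term ⌊1843/47^2⌋ = 0, terminating the sum). Summing: v_47(1843!) = 39 = 39.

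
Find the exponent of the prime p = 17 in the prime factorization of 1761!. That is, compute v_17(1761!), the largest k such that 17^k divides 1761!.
v_17(1761!) = 109

Legendre's formula: v_p(n!) = Σ_{k ≥ 1} ⌊n / p^k⌋. For p = 17, n = 1761, the terms are:
  ⌊1761/17^1⌋ = ⌊1761/17⌋ = 103
  ⌊1761/17^2⌋ = ⌊1761/289⌋ = 6
(the next term ⌊1761/17^3⌋ = 0, terminating the sum). Summing: v_17(1761!) = 103 + 6 = 109.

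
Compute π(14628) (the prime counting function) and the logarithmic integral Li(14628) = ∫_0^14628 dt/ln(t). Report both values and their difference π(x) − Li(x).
π(14628) = 1712;  Li(14628) ≈ 1737.89;  π(x) − Li(x) ≈ -25.89.

Direct count of primes ≤ 14628 gives π(14628) = 1712. Numerical evaluation of the logarithmic integral gives Li(14628) ≈ 1737.89. The difference π(x) − Li(x) ≈ -25.89 is typically negative for small/moderate x (Li(x) overestimates), though Littlewood's theorem shows this sign changes infinitely often.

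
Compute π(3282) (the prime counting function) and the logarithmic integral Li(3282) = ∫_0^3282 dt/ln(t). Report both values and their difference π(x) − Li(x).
π(3282) = 462;  Li(3282) ≈ 477.78;  π(x) − Li(x) ≈ -15.78.

Direct count of primes ≤ 3282 gives π(3282) = 462. Numerical evaluation of the logarithmic integral gives Li(3282) ≈ 477.78. The difference π(x) − Li(x) ≈ -15.78 is typically negative for small/moderate x (Li(x) overestimates), though Littlewood's theorem shows this sign changes infinitely often.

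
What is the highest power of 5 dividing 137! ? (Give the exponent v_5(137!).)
v_5(137!) = 33

Legendre's formula: v_p(n!) = Σ_{k ≥ 1} ⌊n / p^k⌋. For p = 5, n = 137, the terms are:
  ⌊137/5^1⌋ = ⌊137/5⌋ = 27
  ⌊137/5^2⌋ = ⌊137/25⌋ = 5
  ⌊137/5^3⌋ = ⌊137/125⌋ = 1
(the next term ⌊137/5^4⌋ = 0, terminating the sum). Summing: v_5(137!) = 27 + 5 + 1 = 33.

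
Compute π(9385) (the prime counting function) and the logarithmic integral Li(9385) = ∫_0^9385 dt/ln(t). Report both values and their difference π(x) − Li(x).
π(9385) = 1160;  Li(9385) ≈ 1179.14;  π(x) − Li(x) ≈ -19.14.

Direct count of primes ≤ 9385 gives π(9385) = 1160. Numerical evaluation of the logarithmic integral gives Li(9385) ≈ 1179.14. The difference π(x) − Li(x) ≈ -19.14 is typically negative for small/moderate x (Li(x) overestimates), though Littlewood's theorem shows this sign changes infinitely often.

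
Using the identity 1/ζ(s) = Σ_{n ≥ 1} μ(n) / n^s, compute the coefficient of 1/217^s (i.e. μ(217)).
μ(217) = 1

Factor n = 217 = 7 · 31. μ(n) = 0 if any exponent ≥ 2 (not squarefree); otherwise μ(n) = (−1)^{ω(n)} where ω(n) is the number of distinct prime factors. Applying: μ(217) = 1.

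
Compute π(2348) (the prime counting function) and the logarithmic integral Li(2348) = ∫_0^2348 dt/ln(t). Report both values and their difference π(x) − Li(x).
π(2348) = 348;  Li(2348) ≈ 360.10;  π(x) − Li(x) ≈ -12.10.

Direct count of primes ≤ 2348 gives π(2348) = 348. Numerical evaluation of the logarithmic integral gives Li(2348) ≈ 360.10. The difference π(x) − Li(x) ≈ -12.10 is typically negative for small/moderate x (Li(x) overestimates), though Littlewood's theorem shows this sign changes infinitely often.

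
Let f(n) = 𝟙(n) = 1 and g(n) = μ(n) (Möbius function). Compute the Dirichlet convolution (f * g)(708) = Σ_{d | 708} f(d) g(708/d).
(𝟙 * μ)(708) = 0

Divisors of 708: [1, 2, 3, 4, 6, 12, 59, 118, 177, 236, 354, 708]. For each d | 708:
  d = 1: 𝟙(1) · μ(708/1) = 1 · 0 = 0
  d = 2: 𝟙(2) · μ(708/2) = 1 · -1 = -1
  d = 3: 𝟙(3) · μ(708/3) = 1 · 0 = 0
  d = 4: 𝟙(4) · μ(708/4) = 1 · 1 = 1
  d = 6: 𝟙(6) · μ(708/6) = 1 · 1 = 1
  d = 12: 𝟙(12) · μ(708/12) = 1 · -1 = -1
  d = 59: 𝟙(59) · μ(708/59) = 1 · 0 = 0
  d = 118: 𝟙(118) · μ(708/118) = 1 · 1 = 1
  d = 177: 𝟙(177) · μ(708/177) = 1 · 0 = 0
  d = 236: 𝟙(236) · μ(708/236) = 1 · -1 = -1
  d = 354: 𝟙(354) · μ(708/354) = 1 · -1 = -1
  d = 708: 𝟙(708) · μ(708/708) = 1 · 1 = 1
Summing: (𝟙 * μ)(708) = 0 + -1 + 0 + 1 + 1 + -1 + 0 + 1 + 0 + -1 + -1 + 1 = 0.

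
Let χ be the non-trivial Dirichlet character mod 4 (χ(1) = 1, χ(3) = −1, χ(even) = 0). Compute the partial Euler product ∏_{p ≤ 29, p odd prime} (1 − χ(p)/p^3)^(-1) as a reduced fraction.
∏ = 332738560088645051275/343395528292159193088

The odd primes p ≤ 29 are [3, 5, 7, 11, 13, 17, 19, 23, 29]. For each, χ(p) = 1 if p ≡ 1 mod 4, χ(p) = −1 if p ≡ 3 mod 4. Taking (1 − χ(p)/p^3)^(-1) = p^3/(p^3 − χ(p)): (1 − (-1)/3^3)^(-1) · (1 − (1)/5^3)^(-1) · (1 − (-1)/7^3)^(-1) · (1 − (-1)/11^3)^(-1) · (1 − (1)/13^3)^(-1) · (1 − (1)/17^3)^(-1) · (1 − (-1)/19^3)^(-1) · (1 − (-1)/23^3)^(-1) · (1 − (1)/29^3)^(-1) = 332738560088645051275/343395528292159193088.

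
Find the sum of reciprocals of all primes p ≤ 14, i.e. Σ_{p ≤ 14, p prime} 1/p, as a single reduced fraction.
Σ 1/p = 40361/30030

π(14) = 6, so the primes ≤ 14 are [2, 3, 5, 7, 11, 13]. Summing 1/p over these primes: 40361/30030 ≈ 1.3440. Mertens estimate ln ln(14) + 0.2615 ≈ 1.2319.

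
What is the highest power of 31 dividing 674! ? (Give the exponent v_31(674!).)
v_31(674!) = 21

Legendre's formula: v_p(n!) = Σ_{k ≥ 1} ⌊n / p^k⌋. For p = 31, n = 674, the terms are:
  ⌊674/31^1⌋ = ⌊674/31⌋ = 21
(the next term ⌊674/31^2⌋ = 0, terminating the sum). Summing: v_31(674!) = 21 = 21.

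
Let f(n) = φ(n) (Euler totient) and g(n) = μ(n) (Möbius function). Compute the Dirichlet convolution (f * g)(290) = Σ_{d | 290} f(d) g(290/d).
(φ * μ)(290) = 0

Divisors of 290: [1, 2, 5, 10, 29, 58, 145, 290]. For each d | 290:
  d = 1: φ(1) · μ(290/1) = 1 · -1 = -1
  d = 2: φ(2) · μ(290/2) = 1 · 1 = 1
  d = 5: φ(5) · μ(290/5) = 4 · 1 = 4
  d = 10: φ(10) · μ(290/10) = 4 · -1 = -4
  d = 29: φ(29) · μ(290/29) = 28 · 1 = 28
  d = 58: φ(58) · μ(290/58) = 28 · -1 = -28
  d = 145: φ(145) · μ(290/145) = 112 · -1 = -112
  d = 290: φ(290) · μ(290/290) = 112 · 1 = 112
Summing: (φ * μ)(290) = -1 + 1 + 4 + -4 + 28 + -28 + -112 + 112 = 0.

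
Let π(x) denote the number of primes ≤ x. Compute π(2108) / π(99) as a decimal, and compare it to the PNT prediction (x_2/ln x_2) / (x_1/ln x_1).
π(2108)/π(99) = 317/25 ≈ 12.6800;  PNT prediction ≈ 12.7842.

π(99) = 25 and π(2108) = 317, so π(2108)/π(99) ≈ 12.6800. The PNT-predicted ratio is (2108/ln(2108)) / (99/ln(99)) ≈ 12.7842. The two agree to within a few percent, as expected.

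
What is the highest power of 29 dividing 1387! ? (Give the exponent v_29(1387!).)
v_29(1387!) = 48

Legendre's formula: v_p(n!) = Σ_{k ≥ 1} ⌊n / p^k⌋. For p = 29, n = 1387, the terms are:
  ⌊1387/29^1⌋ = ⌊1387/29⌋ = 47
  ⌊1387/29^2⌋ = ⌊1387/841⌋ = 1
(the next term ⌊1387/29^3⌋ = 0, terminating the sum). Summing: v_29(1387!) = 47 + 1 = 48.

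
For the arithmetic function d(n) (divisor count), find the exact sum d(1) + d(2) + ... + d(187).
Σ_{n ≤ 187} d(n) = 1009

Compute d(n) for each 1 ≤ n ≤ 187: d(1) = 1, d(2) = 2, d(3) = 2, d(4) = 3, d(5) = 2, d(6) = 4, d(7) = 2, d(8) = 4, d(9) = 3, d(10) = 4, d(11) = 2, d(12) = 6, d(13) = 2, d(14) = 4, d(15) = 4, d(16) = 5, d(17) = 2, d(18) = 6, d(19) = 2, d(20) = 6, d(21) = 4, d(22) = 4, d(23) = 2, d(24) = 8, d(25) = 3, d(26) = 4, d(27) = 4, d(28) = 6, d(29) = 2, d(30) = 8, d(31) = 2, d(32) = 6, d(33) = 4, d(34) = 4, d(35) = 4, d(36) = 9, d(37) = 2, d(38) = 4, d(39) = 4, d(40) = 8, d(41) = 2, d(42) = 8, d(43) = 2, d(44) = 6, d(45) = 6, d(46) = 4, d(47) = 2, d(48) = 10, d(49) = 3, d(50) = 6, d(51) = 4, d(52) = 6, d(53) = 2, d(54) = 8, d(55) = 4, d(56) = 8, d(57) = 4, d(58) = 4, d(59) = 2, d(60) = 12, d(61) = 2, d(62) = 4, d(63) = 6, d(64) = 7, d(65) = 4, d(66) = 8, d(67) = 2, d(68) = 6, d(69) = 4, d(70) = 8, d(71) = 2, d(72) = 12, d(73) = 2, d(74) = 4, d(75) = 6, d(76) = 6, d(77) = 4, d(78) = 8, d(79) = 2, d(80) = 10, d(81) = 5, d(82) = 4, d(83) = 2, d(84) = 12, d(85) = 4, d(86) = 4, d(87) = 4, d(88) = 8, d(89) = 2, d(90) = 12, d(91) = 4, d(92) = 6, d(93) = 4, d(94) = 4, d(95) = 4, d(96) = 12, d(97) = 2, d(98) = 6, d(99) = 6, d(100) = 9, d(101) = 2, d(102) = 8, d(103) = 2, d(104) = 8, d(105) = 8, d(106) = 4, d(107) = 2, d(108) = 12, d(109) = 2, d(110) = 8, d(111) = 4, d(112) = 10, d(113) = 2, d(114) = 8, d(115) = 4, d(116) = 6, d(117) = 6, d(118) = 4, d(119) = 4, d(120) = 16, d(121) = 3, d(122) = 4, d(123) = 4, d(124) = 6, d(125) = 4, d(126) = 12, d(127) = 2, d(128) = 8, d(129) = 4, d(130) = 8, d(131) = 2, d(132) = 12, d(133) = 4, d(134) = 4, d(135) = 8, d(136) = 8, d(137) = 2, d(138) = 8, d(139) = 2, d(140) = 12, d(141) = 4, d(142) = 4, d(143) = 4, d(144) = 15, d(145) = 4, d(146) = 4, d(147) = 6, d(148) = 6, d(149) = 2, d(150) = 12, d(151) = 2, d(152) = 8, d(153) = 6, d(154) = 8, d(155) = 4, d(156) = 12, d(157) = 2, d(158) = 4, d(159) = 4, d(160) = 12, d(161) = 4, d(162) = 10, d(163) = 2, d(164) = 6, d(165) = 8, d(166) = 4, d(167) = 2, d(168) = 16, d(169) = 3, d(170) = 8, d(171) = 6, d(172) = 6, d(173) = 2, d(174) = 8, d(175) = 6, d(176) = 10, d(177) = 4, d(178) = 4, d(179) = 2, d(180) = 18, d(181) = 2, d(182) = 8, d(183) = 4, d(184) = 8, d(185) = 4, d(186) = 8, d(187) = 4. Summing all 187 values: 1009. (Dirichlet's divisor formula: Σ_{n ≤ x} d(n) = x ln(x) + (2γ − 1) x + O(√x). For x = 187, the asymptotic estimate is ≈ 1007.10.)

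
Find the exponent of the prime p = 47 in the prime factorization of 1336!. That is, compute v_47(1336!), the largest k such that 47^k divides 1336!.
v_47(1336!) = 28

Legendre's formula: v_p(n!) = Σ_{k ≥ 1} ⌊n / p^k⌋. For p = 47, n = 1336, the terms are:
  ⌊1336/47^1⌋ = ⌊1336/47⌋ = 28
(the next term ⌊1336/47^2⌋ = 0, terminating the sum). Summing: v_47(1336!) = 28 = 28.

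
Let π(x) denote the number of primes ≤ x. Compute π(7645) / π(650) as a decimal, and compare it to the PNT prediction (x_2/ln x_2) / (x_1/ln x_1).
π(7645)/π(650) = 970/118 ≈ 8.2203;  PNT prediction ≈ 8.5194.

π(650) = 118 and π(7645) = 970, so π(7645)/π(650) ≈ 8.2203. The PNT-predicted ratio is (7645/ln(7645)) / (650/ln(650)) ≈ 8.5194. The two agree to within a few percent, as expected.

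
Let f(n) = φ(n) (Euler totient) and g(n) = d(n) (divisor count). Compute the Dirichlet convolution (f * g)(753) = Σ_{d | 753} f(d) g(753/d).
(φ * d)(753) = 1008

Divisors of 753: [1, 3, 251, 753]. For each d | 753:
  d = 1: φ(1) · d(753/1) = 1 · 4 = 4
  d = 3: φ(3) · d(753/3) = 2 · 2 = 4
  d = 251: φ(251) · d(753/251) = 250 · 2 = 500
  d = 753: φ(753) · d(753/753) = 500 · 1 = 500
Summing: (φ * d)(753) = 4 + 4 + 500 + 500 = 1008.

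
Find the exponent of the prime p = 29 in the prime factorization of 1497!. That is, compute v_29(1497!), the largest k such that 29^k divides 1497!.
v_29(1497!) = 52

Legendre's formula: v_p(n!) = Σ_{k ≥ 1} ⌊n / p^k⌋. For p = 29, n = 1497, the terms are:
  ⌊1497/29^1⌋ = ⌊1497/29⌋ = 51
  ⌊1497/29^2⌋ = ⌊1497/841⌋ = 1
(the next term ⌊1497/29^3⌋ = 0, terminating the sum). Summing: v_29(1497!) = 51 + 1 = 52.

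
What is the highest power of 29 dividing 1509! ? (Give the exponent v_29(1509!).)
v_29(1509!) = 53

Legendre's formula: v_p(n!) = Σ_{k ≥ 1} ⌊n / p^k⌋. For p = 29, n = 1509, the terms are:
  ⌊1509/29^1⌋ = ⌊1509/29⌋ = 52
  ⌊1509/29^2⌋ = ⌊1509/841⌋ = 1
(the next term ⌊1509/29^3⌋ = 0, terminating the sum). Summing: v_29(1509!) = 52 + 1 = 53.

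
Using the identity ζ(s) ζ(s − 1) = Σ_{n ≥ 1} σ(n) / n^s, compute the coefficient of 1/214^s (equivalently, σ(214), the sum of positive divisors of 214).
σ(214) = 324

In the product (Σ m^0/m^s)(Σ k / k^s) = Σ (Σ_{d | n} d) / n^s, the coefficient of 1/n^s is σ(n) = Σ_{d | n} d. For n = 214, divisors are [1, 2, 107, 214]; summing: σ(214) = 324.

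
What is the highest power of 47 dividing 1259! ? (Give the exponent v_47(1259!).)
v_47(1259!) = 26

Legendre's formula: v_p(n!) = Σ_{k ≥ 1} ⌊n / p^k⌋. For p = 47, n = 1259, the terms are:
  ⌊1259/47^1⌋ = ⌊1259/47⌋ = 26
(the next term ⌊1259/47^2⌋ = 0, terminating the sum). Summing: v_47(1259!) = 26 = 26.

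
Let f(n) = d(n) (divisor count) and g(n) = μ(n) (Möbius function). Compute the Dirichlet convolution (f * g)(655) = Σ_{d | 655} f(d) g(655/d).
(d * μ)(655) = 1

Divisors of 655: [1, 5, 131, 655]. For each d | 655:
  d = 1: d(1) · μ(655/1) = 1 · 1 = 1
  d = 5: d(5) · μ(655/5) = 2 · -1 = -2
  d = 131: d(131) · μ(655/131) = 2 · -1 = -2
  d = 655: d(655) · μ(655/655) = 4 · 1 = 4
Summing: (d * μ)(655) = 1 + -2 + -2 + 4 = 1.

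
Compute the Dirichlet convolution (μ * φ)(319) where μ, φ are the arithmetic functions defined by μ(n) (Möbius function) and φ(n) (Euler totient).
(μ * φ)(319) = 243

Divisors of 319: [1, 11, 29, 319]. For each d | 319:
  d = 1: μ(1) · φ(319/1) = 1 · 280 = 280
  d = 11: μ(11) · φ(319/11) = -1 · 28 = -28
  d = 29: μ(29) · φ(319/29) = -1 · 10 = -10
  d = 319: μ(319) · φ(319/319) = 1 · 1 = 1
Summing: (μ * φ)(319) = 280 + -28 + -10 + 1 = 243.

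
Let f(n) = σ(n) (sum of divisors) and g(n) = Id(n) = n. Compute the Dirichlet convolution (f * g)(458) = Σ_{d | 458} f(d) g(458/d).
(σ * Id)(458) = 2295

Divisors of 458: [1, 2, 229, 458]. For each d | 458:
  d = 1: σ(1) · Id(458/1) = 1 · 458 = 458
  d = 2: σ(2) · Id(458/2) = 3 · 229 = 687
  d = 229: σ(229) · Id(458/229) = 230 · 2 = 460
  d = 458: σ(458) · Id(458/458) = 690 · 1 = 690
Summing: (σ * Id)(458) = 458 + 687 + 460 + 690 = 2295.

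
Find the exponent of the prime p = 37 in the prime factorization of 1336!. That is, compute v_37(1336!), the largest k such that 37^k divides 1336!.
v_37(1336!) = 36

Legendre's formula: v_p(n!) = Σ_{k ≥ 1} ⌊n / p^k⌋. For p = 37, n = 1336, the terms are:
  ⌊1336/37^1⌋ = ⌊1336/37⌋ = 36
(the next term ⌊1336/37^2⌋ = 0, terminating the sum). Summing: v_37(1336!) = 36 = 36.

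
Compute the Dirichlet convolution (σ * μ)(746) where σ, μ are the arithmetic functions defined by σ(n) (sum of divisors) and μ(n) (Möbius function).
(σ * μ)(746) = 746

Divisors of 746: [1, 2, 373, 746]. For each d | 746:
  d = 1: σ(1) · μ(746/1) = 1 · 1 = 1
  d = 2: σ(2) · μ(746/2) = 3 · -1 = -3
  d = 373: σ(373) · μ(746/373) = 374 · -1 = -374
  d = 746: σ(746) · μ(746/746) = 1122 · 1 = 1122
Summing: (σ * μ)(746) = 1 + -3 + -374 + 1122 = 746.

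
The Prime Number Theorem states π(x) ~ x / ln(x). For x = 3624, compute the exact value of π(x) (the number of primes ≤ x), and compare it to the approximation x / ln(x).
π(3624) = 507;  x/ln(x) ≈ 442.20;  relative error ≈ 12.78%.

Directly count primes up to 3624: π(3624) = 507. The PNT approximation gives 3624/ln(3624) ≈ 3624/8.19533 ≈ 442.20. Relative error (π(x) − x/ln(x)) / π(x) ≈ 12.78%; the approximation is known to undercount slightly (Li(x) is a better estimate).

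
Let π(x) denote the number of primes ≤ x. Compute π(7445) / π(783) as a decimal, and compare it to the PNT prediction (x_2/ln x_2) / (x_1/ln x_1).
π(7445)/π(783) = 942/137 ≈ 6.8759;  PNT prediction ≈ 7.1063.

π(783) = 137 and π(7445) = 942, so π(7445)/π(783) ≈ 6.8759. The PNT-predicted ratio is (7445/ln(7445)) / (783/ln(783)) ≈ 7.1063. The two agree to within a few percent, as expected.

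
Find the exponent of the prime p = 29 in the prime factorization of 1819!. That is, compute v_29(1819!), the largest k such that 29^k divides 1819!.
v_29(1819!) = 64

Legendre's formula: v_p(n!) = Σ_{k ≥ 1} ⌊n / p^k⌋. For p = 29, n = 1819, the terms are:
  ⌊1819/29^1⌋ = ⌊1819/29⌋ = 62
  ⌊1819/29^2⌋ = ⌊1819/841⌋ = 2
(the next term ⌊1819/29^3⌋ = 0, terminating the sum). Summing: v_29(1819!) = 62 + 2 = 64.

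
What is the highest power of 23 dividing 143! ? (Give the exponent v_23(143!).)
v_23(143!) = 6

Legendre's formula: v_p(n!) = Σ_{k ≥ 1} ⌊n / p^k⌋. For p = 23, n = 143, the terms are:
  ⌊143/23^1⌋ = ⌊143/23⌋ = 6
(the next term ⌊143/23^2⌋ = 0, terminating the sum). Summing: v_23(143!) = 6 = 6.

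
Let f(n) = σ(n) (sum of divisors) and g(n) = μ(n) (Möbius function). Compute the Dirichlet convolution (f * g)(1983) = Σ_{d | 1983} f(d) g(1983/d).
(σ * μ)(1983) = 1983

Divisors of 1983: [1, 3, 661, 1983]. For each d | 1983:
  d = 1: σ(1) · μ(1983/1) = 1 · 1 = 1
  d = 3: σ(3) · μ(1983/3) = 4 · -1 = -4
  d = 661: σ(661) · μ(1983/661) = 662 · -1 = -662
  d = 1983: σ(1983) · μ(1983/1983) = 2648 · 1 = 2648
Summing: (σ * μ)(1983) = 1 + -4 + -662 + 2648 = 1983.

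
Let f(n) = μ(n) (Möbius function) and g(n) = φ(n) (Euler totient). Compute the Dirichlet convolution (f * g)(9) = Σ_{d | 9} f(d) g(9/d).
(μ * φ)(9) = 4

Divisors of 9: [1, 3, 9]. For each d | 9:
  d = 1: μ(1) · φ(9/1) = 1 · 6 = 6
  d = 3: μ(3) · φ(9/3) = -1 · 2 = -2
  d = 9: μ(9) · φ(9/9) = 0 · 1 = 0
Summing: (μ * φ)(9) = 6 + -2 + 0 = 4.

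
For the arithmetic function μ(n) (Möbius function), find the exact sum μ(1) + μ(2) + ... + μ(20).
Σ_{n ≤ 20} μ(n) = -3

Compute μ(n) for each 1 ≤ n ≤ 20: μ(1) = 1, μ(2) = -1, μ(3) = -1, μ(4) = 0, μ(5) = -1, μ(6) = 1, μ(7) = -1, μ(8) = 0, μ(9) = 0, μ(10) = 1, μ(11) = -1, μ(12) = 0, μ(13) = -1, μ(14) = 1, μ(15) = 1, μ(16) = 0, μ(17) = -1, μ(18) = 0, μ(19) = -1, μ(20) = 0. Summing all 20 values: -3. (Mertens function M(x) = Σ_{n ≤ x} μ(n); on average M(x) should be small (PNT ⟺ M(x) = o(x)).)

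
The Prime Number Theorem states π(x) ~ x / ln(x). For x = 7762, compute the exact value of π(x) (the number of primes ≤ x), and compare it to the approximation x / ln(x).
π(7762) = 985;  x/ln(x) ≈ 866.59;  relative error ≈ 12.02%.

Directly count primes up to 7762: π(7762) = 985. The PNT approximation gives 7762/ln(7762) ≈ 7762/8.95700 ≈ 866.59. Relative error (π(x) − x/ln(x)) / π(x) ≈ 12.02%; the approximation is known to undercount slightly (Li(x) is a better estimate).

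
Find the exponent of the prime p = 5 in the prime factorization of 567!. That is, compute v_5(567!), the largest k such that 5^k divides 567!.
v_5(567!) = 139

Legendre's formula: v_p(n!) = Σ_{k ≥ 1} ⌊n / p^k⌋. For p = 5, n = 567, the terms are:
  ⌊567/5^1⌋ = ⌊567/5⌋ = 113
  ⌊567/5^2⌋ = ⌊567/25⌋ = 22
  ⌊567/5^3⌋ = ⌊567/125⌋ = 4
(the next term ⌊567/5^4⌋ = 0, terminating the sum). Summing: v_5(567!) = 113 + 22 + 4 = 139.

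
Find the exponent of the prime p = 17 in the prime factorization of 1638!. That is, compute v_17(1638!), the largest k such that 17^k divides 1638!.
v_17(1638!) = 101

Legendre's formula: v_p(n!) = Σ_{k ≥ 1} ⌊n / p^k⌋. For p = 17, n = 1638, the terms are:
  ⌊1638/17^1⌋ = ⌊1638/17⌋ = 96
  ⌊1638/17^2⌋ = ⌊1638/289⌋ = 5
(the next term ⌊1638/17^3⌋ = 0, terminating the sum). Summing: v_17(1638!) = 96 + 5 = 101.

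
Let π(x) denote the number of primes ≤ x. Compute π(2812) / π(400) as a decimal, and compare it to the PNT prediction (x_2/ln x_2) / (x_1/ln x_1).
π(2812)/π(400) = 409/78 ≈ 5.2436;  PNT prediction ≈ 5.3037.

π(400) = 78 and π(2812) = 409, so π(2812)/π(400) ≈ 5.2436. The PNT-predicted ratio is (2812/ln(2812)) / (400/ln(400)) ≈ 5.3037. The two agree to within a few percent, as expected.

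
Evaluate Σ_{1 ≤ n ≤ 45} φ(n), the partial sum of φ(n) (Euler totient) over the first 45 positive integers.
Σ_{n ≤ 45} φ(n) = 628

Compute φ(n) for each 1 ≤ n ≤ 45: φ(1) = 1, φ(2) = 1, φ(3) = 2, φ(4) = 2, φ(5) = 4, φ(6) = 2, φ(7) = 6, φ(8) = 4, φ(9) = 6, φ(10) = 4, φ(11) = 10, φ(12) = 4, φ(13) = 12, φ(14) = 6, φ(15) = 8, φ(16) = 8, φ(17) = 16, φ(18) = 6, φ(19) = 18, φ(20) = 8, φ(21) = 12, φ(22) = 10, φ(23) = 22, φ(24) = 8, φ(25) = 20, φ(26) = 12, φ(27) = 18, φ(28) = 12, φ(29) = 28, φ(30) = 8, φ(31) = 30, φ(32) = 16, φ(33) = 20, φ(34) = 16, φ(35) = 24, φ(36) = 12, φ(37) = 36, φ(38) = 18, φ(39) = 24, φ(40) = 16, φ(41) = 40, φ(42) = 12, φ(43) = 42, φ(44) = 20, φ(45) = 24. Summing all 45 values: 628. (Average order: Σ_{n ≤ x} φ(n) ~ (3/π²) x². For x = 45, (3/π²)·45² ≈ 615.53.)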